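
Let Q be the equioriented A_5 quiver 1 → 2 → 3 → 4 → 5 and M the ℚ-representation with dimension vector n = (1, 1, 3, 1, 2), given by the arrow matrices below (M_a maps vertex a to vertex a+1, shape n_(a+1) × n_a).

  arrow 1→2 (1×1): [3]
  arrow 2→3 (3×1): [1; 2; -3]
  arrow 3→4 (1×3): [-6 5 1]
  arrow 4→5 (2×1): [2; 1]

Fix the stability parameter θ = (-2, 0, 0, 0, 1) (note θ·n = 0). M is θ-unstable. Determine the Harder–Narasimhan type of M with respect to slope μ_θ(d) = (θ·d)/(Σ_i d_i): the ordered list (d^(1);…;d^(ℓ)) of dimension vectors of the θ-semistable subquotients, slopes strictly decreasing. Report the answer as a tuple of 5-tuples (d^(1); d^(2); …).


Interval decomposition of M: I[1,5], I[3,3]^2, I[5,5].
HN type (ℓ=3): μ^(1)=1; μ^(2)=0; μ^(3)=-2

((0, 0, 0, 0, 2); (0, 1, 3, 1, 0); (1, 0, 0, 0, 0))


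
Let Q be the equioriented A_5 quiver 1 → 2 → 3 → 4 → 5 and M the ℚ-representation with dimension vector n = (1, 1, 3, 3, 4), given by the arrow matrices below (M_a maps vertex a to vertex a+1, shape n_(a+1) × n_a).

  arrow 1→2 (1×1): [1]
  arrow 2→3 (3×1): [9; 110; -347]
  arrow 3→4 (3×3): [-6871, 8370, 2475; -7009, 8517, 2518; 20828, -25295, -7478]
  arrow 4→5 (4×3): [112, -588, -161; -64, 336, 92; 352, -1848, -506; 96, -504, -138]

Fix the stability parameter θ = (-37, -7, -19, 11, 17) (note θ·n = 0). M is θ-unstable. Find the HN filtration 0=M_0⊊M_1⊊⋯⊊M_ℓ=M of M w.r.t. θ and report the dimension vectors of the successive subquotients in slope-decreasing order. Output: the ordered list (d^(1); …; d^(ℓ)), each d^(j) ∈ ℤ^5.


Interval decomposition of M: I[1,4], I[3,4], I[3,5], I[5,5]^3.
HN type (ℓ=5): μ^(1)=17; μ^(2)=11; μ^(3)=-13; μ^(4)=-19; μ^(5)=-37

((0, 0, 0, 0, 4); (0, 0, 0, 3, 0); (0, 1, 1, 0, 0); (0, 0, 2, 0, 0); (1, 0, 0, 0, 0))


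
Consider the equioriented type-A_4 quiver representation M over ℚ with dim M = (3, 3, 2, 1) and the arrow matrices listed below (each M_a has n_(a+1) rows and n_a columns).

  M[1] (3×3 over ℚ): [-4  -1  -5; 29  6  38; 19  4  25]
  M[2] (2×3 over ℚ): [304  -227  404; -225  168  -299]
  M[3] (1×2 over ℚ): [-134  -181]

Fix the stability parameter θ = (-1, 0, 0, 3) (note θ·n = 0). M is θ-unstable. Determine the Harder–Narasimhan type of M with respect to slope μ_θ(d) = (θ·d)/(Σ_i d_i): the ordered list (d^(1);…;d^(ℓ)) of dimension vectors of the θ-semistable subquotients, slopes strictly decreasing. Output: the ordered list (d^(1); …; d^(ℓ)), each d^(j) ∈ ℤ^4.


Barcode: M ≅ I[1,2], I[1,3], I[1,4]. HN layers by μ_θ (3 steps, strictly decreasing):
  μ^(1)=3; μ^(2)=0; μ^(3)=-1

((0, 0, 0, 1); (0, 3, 2, 0); (3, 0, 0, 0))


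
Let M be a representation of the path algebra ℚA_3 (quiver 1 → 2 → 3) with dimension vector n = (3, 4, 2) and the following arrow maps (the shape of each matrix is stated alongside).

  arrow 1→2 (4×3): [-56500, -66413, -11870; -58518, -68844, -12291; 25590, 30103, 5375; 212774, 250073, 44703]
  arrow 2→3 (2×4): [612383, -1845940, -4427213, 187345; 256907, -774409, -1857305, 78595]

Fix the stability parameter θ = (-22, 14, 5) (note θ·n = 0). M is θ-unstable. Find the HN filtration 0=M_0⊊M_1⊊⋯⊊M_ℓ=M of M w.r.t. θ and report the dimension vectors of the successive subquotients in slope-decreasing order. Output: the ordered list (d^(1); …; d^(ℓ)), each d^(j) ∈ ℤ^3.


Interval decomposition of M: I[1,1], I[1,3]^2, I[2,2]^2.
HN type (ℓ=3): μ^(1)=14; μ^(2)=19/2; μ^(3)=-22

((0, 2, 0); (0, 2, 2); (3, 0, 0))


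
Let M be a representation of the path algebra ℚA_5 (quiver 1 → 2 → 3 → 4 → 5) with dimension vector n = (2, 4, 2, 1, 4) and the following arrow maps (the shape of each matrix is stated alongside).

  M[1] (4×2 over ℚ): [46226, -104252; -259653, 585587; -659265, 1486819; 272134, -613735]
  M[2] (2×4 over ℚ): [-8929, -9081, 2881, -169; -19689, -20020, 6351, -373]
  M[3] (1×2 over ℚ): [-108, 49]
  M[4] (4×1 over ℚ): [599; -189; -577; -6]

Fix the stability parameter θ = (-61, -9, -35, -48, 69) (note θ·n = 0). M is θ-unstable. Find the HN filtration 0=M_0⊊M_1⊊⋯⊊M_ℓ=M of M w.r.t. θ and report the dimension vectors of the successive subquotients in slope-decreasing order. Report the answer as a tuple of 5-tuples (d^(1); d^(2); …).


Via rank(M_{q-1}∘⋯∘M_p): M ≅ I[1,3], I[1,5], I[2,2]^2, I[5,5]^3.
μ_θ-semistable layers: μ^(1)=69; μ^(2)=-9; μ^(3)=-22; μ^(4)=-92/3; μ^(5)=-61

((0, 0, 0, 0, 4); (0, 2, 0, 0, 0); (0, 1, 1, 0, 0); (0, 1, 1, 1, 0); (2, 0, 0, 0, 0))


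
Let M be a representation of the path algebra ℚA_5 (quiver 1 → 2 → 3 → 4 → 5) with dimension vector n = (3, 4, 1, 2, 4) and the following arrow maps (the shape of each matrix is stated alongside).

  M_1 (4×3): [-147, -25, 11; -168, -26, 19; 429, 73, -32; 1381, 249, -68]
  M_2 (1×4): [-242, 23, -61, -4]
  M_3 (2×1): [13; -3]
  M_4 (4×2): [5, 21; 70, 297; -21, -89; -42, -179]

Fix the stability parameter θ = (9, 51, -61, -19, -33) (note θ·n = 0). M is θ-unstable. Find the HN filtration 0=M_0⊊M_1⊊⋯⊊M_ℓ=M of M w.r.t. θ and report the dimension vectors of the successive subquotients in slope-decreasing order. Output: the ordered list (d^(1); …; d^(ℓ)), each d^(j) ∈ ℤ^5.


Via rank(M_{q-1}∘⋯∘M_p): M ≅ I[1,1], I[1,2], I[1,5], I[2,2]^2, I[4,5], I[5,5]^2.
μ_θ-semistable layers: μ^(1)=51; μ^(2)=9; μ^(3)=-53/5; μ^(4)=-26; μ^(5)=-33

((0, 3, 0, 0, 0); (2, 0, 0, 0, 0); (1, 1, 1, 1, 1); (0, 0, 0, 1, 1); (0, 0, 0, 0, 2))


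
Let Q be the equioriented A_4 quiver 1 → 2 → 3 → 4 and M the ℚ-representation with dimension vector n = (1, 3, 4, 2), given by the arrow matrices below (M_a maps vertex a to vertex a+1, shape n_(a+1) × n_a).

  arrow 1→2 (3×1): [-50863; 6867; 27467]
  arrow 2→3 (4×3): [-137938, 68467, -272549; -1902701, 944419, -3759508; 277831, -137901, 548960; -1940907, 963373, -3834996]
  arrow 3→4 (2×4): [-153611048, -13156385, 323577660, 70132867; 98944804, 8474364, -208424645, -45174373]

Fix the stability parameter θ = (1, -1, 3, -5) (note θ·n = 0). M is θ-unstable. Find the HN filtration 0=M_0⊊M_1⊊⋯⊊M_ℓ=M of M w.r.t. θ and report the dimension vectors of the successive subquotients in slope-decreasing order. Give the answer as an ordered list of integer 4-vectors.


Via rank(M_{q-1}∘⋯∘M_p): M ≅ I[1,2], I[2,3]^2, I[3,4]^2.
μ_θ-semistable layers: μ^(1)=3; μ^(2)=0; μ^(3)=-1

((0, 0, 2, 0); (1, 1, 0, 0); (0, 2, 2, 2))


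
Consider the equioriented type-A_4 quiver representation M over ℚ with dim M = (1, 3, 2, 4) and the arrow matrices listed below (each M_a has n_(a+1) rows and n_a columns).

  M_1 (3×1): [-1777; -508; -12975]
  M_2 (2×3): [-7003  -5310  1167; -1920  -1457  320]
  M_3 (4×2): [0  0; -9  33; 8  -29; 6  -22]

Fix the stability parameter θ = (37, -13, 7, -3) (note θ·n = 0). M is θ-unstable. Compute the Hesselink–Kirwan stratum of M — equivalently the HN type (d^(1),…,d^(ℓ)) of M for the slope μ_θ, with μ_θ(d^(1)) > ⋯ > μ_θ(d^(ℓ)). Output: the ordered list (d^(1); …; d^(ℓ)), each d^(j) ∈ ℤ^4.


Barcode: M ≅ I[1,4], I[2,2], I[2,4], I[4,4]^2. HN layers by μ_θ (4 steps, strictly decreasing):
  μ^(1)=7; μ^(2)=2; μ^(3)=-3; μ^(4)=-13

((1, 1, 1, 1); (0, 0, 1, 1); (0, 0, 0, 2); (0, 2, 0, 0))


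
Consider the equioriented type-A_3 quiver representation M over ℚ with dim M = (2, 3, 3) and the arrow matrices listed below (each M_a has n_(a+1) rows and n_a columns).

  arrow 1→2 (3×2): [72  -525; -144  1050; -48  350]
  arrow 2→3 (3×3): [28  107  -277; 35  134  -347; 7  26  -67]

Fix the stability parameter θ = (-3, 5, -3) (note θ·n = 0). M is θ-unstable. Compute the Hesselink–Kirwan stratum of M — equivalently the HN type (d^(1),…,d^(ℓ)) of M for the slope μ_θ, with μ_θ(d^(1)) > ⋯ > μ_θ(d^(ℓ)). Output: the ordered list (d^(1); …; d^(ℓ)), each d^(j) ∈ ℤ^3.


Via rank(M_{q-1}∘⋯∘M_p): M ≅ I[1,1], I[1,3], I[2,2], I[2,3], I[3,3].
μ_θ-semistable layers: μ^(1)=5; μ^(2)=1; μ^(3)=-3

((0, 1, 0); (0, 2, 2); (2, 0, 1))


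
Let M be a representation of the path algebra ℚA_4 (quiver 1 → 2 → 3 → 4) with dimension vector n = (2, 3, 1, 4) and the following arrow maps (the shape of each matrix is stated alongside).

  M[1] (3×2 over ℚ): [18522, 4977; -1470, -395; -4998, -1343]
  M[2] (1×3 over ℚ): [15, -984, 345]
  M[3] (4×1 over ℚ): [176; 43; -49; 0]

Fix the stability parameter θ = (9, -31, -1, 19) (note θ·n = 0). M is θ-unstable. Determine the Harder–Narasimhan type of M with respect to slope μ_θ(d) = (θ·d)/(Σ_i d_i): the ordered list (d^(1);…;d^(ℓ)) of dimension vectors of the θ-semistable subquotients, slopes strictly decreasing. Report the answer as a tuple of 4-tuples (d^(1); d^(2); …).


Via rank(M_{q-1}∘⋯∘M_p): M ≅ I[1,1], I[1,2], I[2,2], I[2,4], I[4,4]^3.
μ_θ-semistable layers: μ^(1)=19; μ^(2)=9; μ^(3)=-1; μ^(4)=-11; μ^(5)=-31

((0, 0, 0, 4); (1, 0, 0, 0); (0, 0, 1, 0); (1, 1, 0, 0); (0, 2, 0, 0))


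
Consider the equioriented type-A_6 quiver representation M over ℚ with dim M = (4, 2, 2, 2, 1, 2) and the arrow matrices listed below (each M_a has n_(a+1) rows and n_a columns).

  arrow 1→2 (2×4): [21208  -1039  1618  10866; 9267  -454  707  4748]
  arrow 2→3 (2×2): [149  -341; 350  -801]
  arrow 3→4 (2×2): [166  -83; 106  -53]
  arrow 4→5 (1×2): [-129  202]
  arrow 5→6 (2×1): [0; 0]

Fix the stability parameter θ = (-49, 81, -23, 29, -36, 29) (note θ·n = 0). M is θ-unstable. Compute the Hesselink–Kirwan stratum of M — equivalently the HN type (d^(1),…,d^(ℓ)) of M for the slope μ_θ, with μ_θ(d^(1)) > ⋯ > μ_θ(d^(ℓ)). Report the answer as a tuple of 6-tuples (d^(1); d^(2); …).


Barcode: M ≅ I[1,1]^2, I[1,3], I[1,5], I[4,4], I[6,6]^2. HN layers by μ_θ (3 steps, strictly decreasing):
  μ^(1)=29; μ^(2)=51/4; μ^(3)=-49

((0, 1, 1, 1, 0, 2); (0, 1, 1, 1, 1, 0); (4, 0, 0, 0, 0, 0))


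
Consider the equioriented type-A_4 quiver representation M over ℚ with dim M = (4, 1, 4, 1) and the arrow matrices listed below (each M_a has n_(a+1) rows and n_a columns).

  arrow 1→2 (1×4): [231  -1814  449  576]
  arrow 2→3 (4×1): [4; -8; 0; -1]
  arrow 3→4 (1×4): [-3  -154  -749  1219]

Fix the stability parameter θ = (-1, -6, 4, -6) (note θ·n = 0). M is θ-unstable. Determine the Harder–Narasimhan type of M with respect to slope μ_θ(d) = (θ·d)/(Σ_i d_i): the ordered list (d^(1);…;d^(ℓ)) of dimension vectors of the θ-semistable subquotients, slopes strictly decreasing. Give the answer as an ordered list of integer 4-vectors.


Interval decomposition of M: I[1,1]^3, I[1,4], I[3,3]^3.
HN type (ℓ=3): μ^(1)=4; μ^(2)=-1; μ^(3)=-7/2

((0, 0, 3, 0); (3, 0, 1, 1); (1, 1, 0, 0))


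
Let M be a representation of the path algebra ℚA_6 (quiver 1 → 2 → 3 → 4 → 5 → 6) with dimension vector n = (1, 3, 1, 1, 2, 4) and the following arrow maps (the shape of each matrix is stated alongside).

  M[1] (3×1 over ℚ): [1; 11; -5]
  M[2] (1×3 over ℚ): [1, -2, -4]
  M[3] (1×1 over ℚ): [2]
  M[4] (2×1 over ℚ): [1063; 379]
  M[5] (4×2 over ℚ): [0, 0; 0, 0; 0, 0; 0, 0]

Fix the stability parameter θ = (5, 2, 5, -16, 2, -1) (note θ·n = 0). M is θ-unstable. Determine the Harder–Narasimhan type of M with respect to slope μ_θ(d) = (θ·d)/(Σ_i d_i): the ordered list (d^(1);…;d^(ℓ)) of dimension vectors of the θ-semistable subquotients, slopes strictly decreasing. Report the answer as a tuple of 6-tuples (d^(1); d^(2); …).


Via rank(M_{q-1}∘⋯∘M_p): M ≅ I[1,5], I[2,2]^2, I[5,5], I[6,6]^4.
μ_θ-semistable layers: μ^(1)=2; μ^(2)=-1

((0, 2, 0, 0, 2, 0); (1, 1, 1, 1, 0, 4))


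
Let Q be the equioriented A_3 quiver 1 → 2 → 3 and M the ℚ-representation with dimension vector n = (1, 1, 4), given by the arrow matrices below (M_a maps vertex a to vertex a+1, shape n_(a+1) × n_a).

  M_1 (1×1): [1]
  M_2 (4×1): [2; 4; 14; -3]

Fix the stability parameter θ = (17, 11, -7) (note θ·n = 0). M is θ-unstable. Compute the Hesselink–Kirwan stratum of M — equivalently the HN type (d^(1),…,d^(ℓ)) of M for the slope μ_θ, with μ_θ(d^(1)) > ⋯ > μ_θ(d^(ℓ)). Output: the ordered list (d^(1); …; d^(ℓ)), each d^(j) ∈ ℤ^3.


Barcode: M ≅ I[1,3], I[3,3]^3. HN layers by μ_θ (2 steps, strictly decreasing):
  μ^(1)=7; μ^(2)=-7

((1, 1, 1); (0, 0, 3))


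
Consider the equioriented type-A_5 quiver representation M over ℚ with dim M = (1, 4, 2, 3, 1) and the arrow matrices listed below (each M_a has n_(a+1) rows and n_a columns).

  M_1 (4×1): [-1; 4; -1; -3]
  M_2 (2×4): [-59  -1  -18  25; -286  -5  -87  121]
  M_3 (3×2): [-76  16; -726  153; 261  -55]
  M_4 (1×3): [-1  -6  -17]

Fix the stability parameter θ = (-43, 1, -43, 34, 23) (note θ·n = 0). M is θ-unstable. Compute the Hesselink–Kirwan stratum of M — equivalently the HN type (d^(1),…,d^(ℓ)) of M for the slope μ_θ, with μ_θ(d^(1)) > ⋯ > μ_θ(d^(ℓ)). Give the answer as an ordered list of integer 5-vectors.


Barcode: M ≅ I[1,4], I[2,2]^2, I[2,5], I[4,4]. HN layers by μ_θ (5 steps, strictly decreasing):
  μ^(1)=34; μ^(2)=57/2; μ^(3)=1; μ^(4)=-21; μ^(5)=-43

((0, 0, 0, 2, 0); (0, 0, 0, 1, 1); (0, 2, 0, 0, 0); (0, 2, 2, 0, 0); (1, 0, 0, 0, 0))


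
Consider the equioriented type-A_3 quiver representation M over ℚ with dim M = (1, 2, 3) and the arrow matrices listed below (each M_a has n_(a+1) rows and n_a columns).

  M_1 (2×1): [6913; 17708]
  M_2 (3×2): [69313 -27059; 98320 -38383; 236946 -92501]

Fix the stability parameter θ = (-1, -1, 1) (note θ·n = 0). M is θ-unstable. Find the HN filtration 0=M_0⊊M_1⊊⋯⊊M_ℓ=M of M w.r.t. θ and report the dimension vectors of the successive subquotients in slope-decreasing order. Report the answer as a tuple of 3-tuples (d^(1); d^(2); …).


Interval decomposition of M: I[1,3], I[2,3], I[3,3].
HN type (ℓ=2): μ^(1)=1; μ^(2)=-1

((0, 0, 3); (1, 2, 0))


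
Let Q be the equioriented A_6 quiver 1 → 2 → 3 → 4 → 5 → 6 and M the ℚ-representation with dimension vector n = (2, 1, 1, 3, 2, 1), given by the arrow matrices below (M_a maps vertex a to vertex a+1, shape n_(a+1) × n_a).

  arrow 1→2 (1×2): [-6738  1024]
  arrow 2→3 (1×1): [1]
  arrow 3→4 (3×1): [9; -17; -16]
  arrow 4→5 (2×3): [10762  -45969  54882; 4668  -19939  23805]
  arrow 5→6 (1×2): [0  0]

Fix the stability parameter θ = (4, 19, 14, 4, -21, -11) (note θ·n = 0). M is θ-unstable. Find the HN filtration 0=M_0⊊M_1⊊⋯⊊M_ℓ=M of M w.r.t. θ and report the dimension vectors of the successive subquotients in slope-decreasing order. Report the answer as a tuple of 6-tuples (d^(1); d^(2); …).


Barcode: M ≅ I[1,1], I[1,5], I[4,4], I[4,5], I[6,6]. HN layers by μ_θ (3 steps, strictly decreasing):
  μ^(1)=4; μ^(2)=-17/2; μ^(3)=-11

((2, 1, 1, 2, 1, 0); (0, 0, 0, 1, 1, 0); (0, 0, 0, 0, 0, 1))


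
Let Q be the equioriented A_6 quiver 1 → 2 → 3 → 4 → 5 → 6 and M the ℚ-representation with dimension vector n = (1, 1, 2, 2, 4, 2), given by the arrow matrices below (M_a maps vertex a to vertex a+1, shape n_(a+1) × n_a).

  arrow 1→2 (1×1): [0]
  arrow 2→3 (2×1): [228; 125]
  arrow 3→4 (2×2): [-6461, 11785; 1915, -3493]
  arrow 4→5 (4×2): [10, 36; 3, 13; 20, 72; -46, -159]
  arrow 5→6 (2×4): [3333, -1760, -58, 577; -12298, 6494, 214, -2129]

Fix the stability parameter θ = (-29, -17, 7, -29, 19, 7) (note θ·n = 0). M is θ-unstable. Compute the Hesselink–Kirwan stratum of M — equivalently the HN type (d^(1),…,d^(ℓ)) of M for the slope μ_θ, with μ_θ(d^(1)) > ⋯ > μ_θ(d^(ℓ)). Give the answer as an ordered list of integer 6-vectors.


Barcode: M ≅ I[1,1], I[2,6], I[3,5], I[5,5], I[5,6]. HN layers by μ_θ (5 steps, strictly decreasing):
  μ^(1)=19; μ^(2)=13; μ^(3)=-11; μ^(4)=-17; μ^(5)=-29

((0, 0, 0, 0, 2, 0); (0, 0, 0, 0, 2, 2); (0, 0, 2, 2, 0, 0); (0, 1, 0, 0, 0, 0); (1, 0, 0, 0, 0, 0))


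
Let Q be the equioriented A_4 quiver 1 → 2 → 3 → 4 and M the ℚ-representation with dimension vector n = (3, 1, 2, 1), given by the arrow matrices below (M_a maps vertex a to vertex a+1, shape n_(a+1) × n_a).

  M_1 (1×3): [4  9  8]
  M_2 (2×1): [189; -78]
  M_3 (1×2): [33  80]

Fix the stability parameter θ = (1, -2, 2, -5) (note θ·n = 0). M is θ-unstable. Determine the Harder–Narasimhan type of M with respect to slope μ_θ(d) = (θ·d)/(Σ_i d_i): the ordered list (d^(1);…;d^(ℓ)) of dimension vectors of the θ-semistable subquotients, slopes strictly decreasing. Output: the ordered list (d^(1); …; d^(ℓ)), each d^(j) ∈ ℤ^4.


Interval decomposition of M: I[1,1]^2, I[1,4], I[3,3].
HN type (ℓ=3): μ^(1)=2; μ^(2)=1; μ^(3)=-1

((0, 0, 1, 0); (2, 0, 0, 0); (1, 1, 1, 1))


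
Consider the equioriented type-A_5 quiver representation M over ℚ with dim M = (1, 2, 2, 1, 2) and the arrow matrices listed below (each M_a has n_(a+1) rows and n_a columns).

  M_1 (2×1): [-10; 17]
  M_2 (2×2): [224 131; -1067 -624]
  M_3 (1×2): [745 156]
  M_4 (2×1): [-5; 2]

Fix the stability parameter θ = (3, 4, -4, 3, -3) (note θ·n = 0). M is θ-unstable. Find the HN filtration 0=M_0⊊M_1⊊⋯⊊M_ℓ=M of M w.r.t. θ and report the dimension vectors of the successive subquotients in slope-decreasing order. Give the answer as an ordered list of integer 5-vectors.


Barcode: M ≅ I[1,5], I[2,3], I[5,5]. HN layers by μ_θ (3 steps, strictly decreasing):
  μ^(1)=3/5; μ^(2)=0; μ^(3)=-3

((1, 1, 1, 1, 1); (0, 1, 1, 0, 0); (0, 0, 0, 0, 1))


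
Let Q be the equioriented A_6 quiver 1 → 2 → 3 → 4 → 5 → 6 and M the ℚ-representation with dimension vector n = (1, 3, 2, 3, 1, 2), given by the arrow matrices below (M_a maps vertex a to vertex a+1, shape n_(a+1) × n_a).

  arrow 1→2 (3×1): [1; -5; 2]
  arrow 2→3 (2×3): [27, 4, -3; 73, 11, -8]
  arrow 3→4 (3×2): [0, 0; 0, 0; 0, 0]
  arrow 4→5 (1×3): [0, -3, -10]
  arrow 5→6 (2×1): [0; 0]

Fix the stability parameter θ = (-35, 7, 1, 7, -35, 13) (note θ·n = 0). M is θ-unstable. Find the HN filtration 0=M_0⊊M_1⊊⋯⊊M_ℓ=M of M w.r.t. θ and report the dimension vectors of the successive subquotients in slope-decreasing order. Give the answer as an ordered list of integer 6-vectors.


Interval decomposition of M: I[1,3], I[2,2], I[2,3], I[4,4]^2, I[4,5], I[6,6]^2.
HN type (ℓ=5): μ^(1)=13; μ^(2)=7; μ^(3)=4; μ^(4)=-14; μ^(5)=-35

((0, 0, 0, 0, 0, 2); (0, 1, 0, 2, 0, 0); (0, 2, 2, 0, 0, 0); (0, 0, 0, 1, 1, 0); (1, 0, 0, 0, 0, 0))


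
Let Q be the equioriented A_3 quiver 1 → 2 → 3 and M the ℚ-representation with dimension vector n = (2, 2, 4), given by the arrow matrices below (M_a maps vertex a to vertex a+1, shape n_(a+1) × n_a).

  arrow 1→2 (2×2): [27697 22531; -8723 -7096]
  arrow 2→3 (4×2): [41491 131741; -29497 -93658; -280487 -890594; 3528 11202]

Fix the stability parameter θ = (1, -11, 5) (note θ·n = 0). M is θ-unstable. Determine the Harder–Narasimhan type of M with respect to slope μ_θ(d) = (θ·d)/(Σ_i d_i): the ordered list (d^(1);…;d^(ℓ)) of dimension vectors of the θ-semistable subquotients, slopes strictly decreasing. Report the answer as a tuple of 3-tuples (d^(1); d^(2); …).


Interval decomposition of M: I[1,3]^2, I[3,3]^2.
HN type (ℓ=2): μ^(1)=5; μ^(2)=-5

((0, 0, 4); (2, 2, 0))


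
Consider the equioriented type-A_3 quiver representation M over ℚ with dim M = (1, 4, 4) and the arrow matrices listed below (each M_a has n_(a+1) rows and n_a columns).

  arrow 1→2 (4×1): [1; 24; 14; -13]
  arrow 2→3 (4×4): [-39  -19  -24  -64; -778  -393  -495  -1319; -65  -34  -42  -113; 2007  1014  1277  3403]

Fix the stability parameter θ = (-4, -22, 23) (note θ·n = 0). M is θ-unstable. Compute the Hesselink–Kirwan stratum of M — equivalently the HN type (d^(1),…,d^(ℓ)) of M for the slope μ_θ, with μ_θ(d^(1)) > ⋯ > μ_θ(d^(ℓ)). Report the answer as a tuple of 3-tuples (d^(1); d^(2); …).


Interval decomposition of M: I[1,3], I[2,2], I[2,3]^2, I[3,3].
HN type (ℓ=3): μ^(1)=23; μ^(2)=-13; μ^(3)=-22

((0, 0, 4); (1, 1, 0); (0, 3, 0))


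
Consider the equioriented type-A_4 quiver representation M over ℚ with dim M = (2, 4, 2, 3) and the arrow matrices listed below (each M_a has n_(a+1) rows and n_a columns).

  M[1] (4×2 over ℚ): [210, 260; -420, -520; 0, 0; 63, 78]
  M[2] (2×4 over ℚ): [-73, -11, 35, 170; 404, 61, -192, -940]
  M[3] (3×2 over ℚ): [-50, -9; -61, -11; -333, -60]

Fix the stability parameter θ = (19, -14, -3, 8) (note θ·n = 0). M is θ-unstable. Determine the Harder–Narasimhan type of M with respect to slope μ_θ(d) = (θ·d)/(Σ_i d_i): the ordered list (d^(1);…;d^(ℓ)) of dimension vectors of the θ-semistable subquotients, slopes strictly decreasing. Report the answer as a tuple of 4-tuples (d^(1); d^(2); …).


Via rank(M_{q-1}∘⋯∘M_p): M ≅ I[1,1], I[1,2], I[2,2], I[2,4]^2, I[4,4].
μ_θ-semistable layers: μ^(1)=19; μ^(2)=8; μ^(3)=5/2; μ^(4)=-3; μ^(5)=-14

((1, 0, 0, 0); (0, 0, 0, 3); (1, 1, 0, 0); (0, 0, 2, 0); (0, 3, 0, 0))


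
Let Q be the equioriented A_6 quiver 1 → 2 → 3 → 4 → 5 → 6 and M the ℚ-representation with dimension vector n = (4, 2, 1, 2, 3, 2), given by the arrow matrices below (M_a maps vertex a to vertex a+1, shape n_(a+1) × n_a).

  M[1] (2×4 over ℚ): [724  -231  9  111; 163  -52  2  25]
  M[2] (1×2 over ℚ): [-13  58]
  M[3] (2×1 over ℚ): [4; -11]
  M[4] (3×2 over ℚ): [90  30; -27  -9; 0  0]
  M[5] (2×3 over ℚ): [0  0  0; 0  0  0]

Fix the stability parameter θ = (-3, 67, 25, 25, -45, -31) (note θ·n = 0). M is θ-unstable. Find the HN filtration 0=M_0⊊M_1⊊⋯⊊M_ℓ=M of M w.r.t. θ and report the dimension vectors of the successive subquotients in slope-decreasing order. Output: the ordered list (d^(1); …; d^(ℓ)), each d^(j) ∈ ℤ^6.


Interval decomposition of M: I[1,1]^2, I[1,2], I[1,5], I[4,4], I[5,5]^2, I[6,6]^2.
HN type (ℓ=6): μ^(1)=67; μ^(2)=25; μ^(3)=18; μ^(4)=-3; μ^(5)=-31; μ^(6)=-45

((0, 1, 0, 0, 0, 0); (0, 0, 0, 1, 0, 0); (0, 1, 1, 1, 1, 0); (4, 0, 0, 0, 0, 0); (0, 0, 0, 0, 0, 2); (0, 0, 0, 0, 2, 0))


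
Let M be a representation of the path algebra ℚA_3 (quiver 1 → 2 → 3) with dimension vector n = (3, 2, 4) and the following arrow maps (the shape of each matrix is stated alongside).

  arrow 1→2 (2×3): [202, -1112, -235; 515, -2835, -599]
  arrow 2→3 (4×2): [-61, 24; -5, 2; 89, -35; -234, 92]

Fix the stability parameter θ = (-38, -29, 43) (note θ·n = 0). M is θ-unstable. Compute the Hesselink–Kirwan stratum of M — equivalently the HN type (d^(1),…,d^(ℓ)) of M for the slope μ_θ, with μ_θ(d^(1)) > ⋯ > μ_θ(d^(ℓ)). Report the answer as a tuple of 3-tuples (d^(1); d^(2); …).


Interval decomposition of M: I[1,1], I[1,3]^2, I[3,3]^2.
HN type (ℓ=3): μ^(1)=43; μ^(2)=-29; μ^(3)=-38

((0, 0, 4); (0, 2, 0); (3, 0, 0))


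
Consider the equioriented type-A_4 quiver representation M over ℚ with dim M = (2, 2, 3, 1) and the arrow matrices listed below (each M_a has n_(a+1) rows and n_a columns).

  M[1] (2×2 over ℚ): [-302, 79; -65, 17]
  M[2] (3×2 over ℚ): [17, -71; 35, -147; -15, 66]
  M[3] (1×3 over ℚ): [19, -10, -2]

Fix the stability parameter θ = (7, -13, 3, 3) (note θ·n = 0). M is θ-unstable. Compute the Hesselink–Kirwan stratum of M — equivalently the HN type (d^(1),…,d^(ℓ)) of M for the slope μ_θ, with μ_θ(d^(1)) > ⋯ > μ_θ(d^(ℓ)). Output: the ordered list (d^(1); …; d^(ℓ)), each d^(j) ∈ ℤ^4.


Via rank(M_{q-1}∘⋯∘M_p): M ≅ I[1,3], I[1,4], I[3,3].
μ_θ-semistable layers: μ^(1)=3; μ^(2)=-3

((0, 0, 3, 1); (2, 2, 0, 0))


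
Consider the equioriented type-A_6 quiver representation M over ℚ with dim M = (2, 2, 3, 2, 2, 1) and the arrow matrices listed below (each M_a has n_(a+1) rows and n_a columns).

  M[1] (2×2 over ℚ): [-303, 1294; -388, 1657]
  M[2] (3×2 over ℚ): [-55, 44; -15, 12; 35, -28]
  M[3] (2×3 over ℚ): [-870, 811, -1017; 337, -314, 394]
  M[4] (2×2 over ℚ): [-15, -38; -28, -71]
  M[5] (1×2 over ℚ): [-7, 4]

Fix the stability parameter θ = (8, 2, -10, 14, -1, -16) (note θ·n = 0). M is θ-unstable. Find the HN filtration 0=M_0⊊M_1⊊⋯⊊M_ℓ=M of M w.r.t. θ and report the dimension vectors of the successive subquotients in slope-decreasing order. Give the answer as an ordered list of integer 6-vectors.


Interval decomposition of M: I[1,2], I[1,5], I[3,3], I[3,6].
HN type (ℓ=5): μ^(1)=13/2; μ^(2)=5; μ^(3)=0; μ^(4)=-1; μ^(5)=-10

((0, 0, 0, 1, 1, 0); (1, 1, 0, 0, 0, 0); (1, 1, 1, 0, 0, 0); (0, 0, 0, 1, 1, 1); (0, 0, 2, 0, 0, 0))


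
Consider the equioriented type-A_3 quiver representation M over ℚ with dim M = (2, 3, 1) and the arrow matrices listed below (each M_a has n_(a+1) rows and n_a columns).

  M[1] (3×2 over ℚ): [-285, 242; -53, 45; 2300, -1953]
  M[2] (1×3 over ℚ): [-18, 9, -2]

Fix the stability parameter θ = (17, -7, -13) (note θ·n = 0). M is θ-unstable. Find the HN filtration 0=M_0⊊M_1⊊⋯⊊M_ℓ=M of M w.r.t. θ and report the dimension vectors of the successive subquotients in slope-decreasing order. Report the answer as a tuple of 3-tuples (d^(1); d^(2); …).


Interval decomposition of M: I[1,2], I[1,3], I[2,2].
HN type (ℓ=3): μ^(1)=5; μ^(2)=-1; μ^(3)=-7

((1, 1, 0); (1, 1, 1); (0, 1, 0))


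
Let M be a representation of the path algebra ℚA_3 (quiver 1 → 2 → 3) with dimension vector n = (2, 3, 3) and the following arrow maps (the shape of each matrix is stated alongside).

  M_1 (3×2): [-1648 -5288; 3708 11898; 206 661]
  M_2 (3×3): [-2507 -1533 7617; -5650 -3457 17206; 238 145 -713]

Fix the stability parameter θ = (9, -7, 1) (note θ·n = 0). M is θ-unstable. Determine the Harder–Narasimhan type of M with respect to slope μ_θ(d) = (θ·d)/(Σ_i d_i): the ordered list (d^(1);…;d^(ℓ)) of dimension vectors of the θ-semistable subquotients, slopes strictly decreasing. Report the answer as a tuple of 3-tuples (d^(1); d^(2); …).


Via rank(M_{q-1}∘⋯∘M_p): M ≅ I[1,1], I[1,3], I[2,3]^2.
μ_θ-semistable layers: μ^(1)=9; μ^(2)=1; μ^(3)=-7

((1, 0, 0); (1, 1, 3); (0, 2, 0))


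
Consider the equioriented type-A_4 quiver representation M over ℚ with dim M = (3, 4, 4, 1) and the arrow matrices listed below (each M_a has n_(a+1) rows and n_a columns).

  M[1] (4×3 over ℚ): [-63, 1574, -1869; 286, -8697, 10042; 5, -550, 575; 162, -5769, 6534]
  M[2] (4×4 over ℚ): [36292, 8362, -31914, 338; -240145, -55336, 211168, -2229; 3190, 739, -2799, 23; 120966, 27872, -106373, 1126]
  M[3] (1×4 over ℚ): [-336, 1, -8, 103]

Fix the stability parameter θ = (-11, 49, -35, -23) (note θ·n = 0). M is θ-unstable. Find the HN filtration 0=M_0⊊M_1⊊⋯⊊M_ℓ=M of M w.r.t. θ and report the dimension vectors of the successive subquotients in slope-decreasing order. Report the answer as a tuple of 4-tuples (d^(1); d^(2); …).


Interval decomposition of M: I[1,1], I[1,3], I[1,4], I[2,2], I[2,3], I[3,3].
HN type (ℓ=5): μ^(1)=49; μ^(2)=7; μ^(3)=-3; μ^(4)=-11; μ^(5)=-35

((0, 1, 0, 0); (0, 2, 2, 0); (0, 1, 1, 1); (3, 0, 0, 0); (0, 0, 1, 0))


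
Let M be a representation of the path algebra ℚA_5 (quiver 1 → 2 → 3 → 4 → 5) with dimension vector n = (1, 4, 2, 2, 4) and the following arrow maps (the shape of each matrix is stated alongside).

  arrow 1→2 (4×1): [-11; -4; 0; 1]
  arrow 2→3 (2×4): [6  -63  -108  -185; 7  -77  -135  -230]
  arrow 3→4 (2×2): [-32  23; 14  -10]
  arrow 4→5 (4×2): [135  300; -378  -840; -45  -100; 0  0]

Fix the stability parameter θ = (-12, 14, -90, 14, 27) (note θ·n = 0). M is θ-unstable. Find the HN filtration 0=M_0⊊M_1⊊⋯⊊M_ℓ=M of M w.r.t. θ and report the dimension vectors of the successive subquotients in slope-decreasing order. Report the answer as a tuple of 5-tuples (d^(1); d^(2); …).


Via rank(M_{q-1}∘⋯∘M_p): M ≅ I[1,5], I[2,2]^2, I[2,4], I[5,5]^3.
μ_θ-semistable layers: μ^(1)=27; μ^(2)=14; μ^(3)=-88/3; μ^(4)=-38

((0, 0, 0, 0, 4); (0, 2, 0, 2, 0); (1, 1, 1, 0, 0); (0, 1, 1, 0, 0))


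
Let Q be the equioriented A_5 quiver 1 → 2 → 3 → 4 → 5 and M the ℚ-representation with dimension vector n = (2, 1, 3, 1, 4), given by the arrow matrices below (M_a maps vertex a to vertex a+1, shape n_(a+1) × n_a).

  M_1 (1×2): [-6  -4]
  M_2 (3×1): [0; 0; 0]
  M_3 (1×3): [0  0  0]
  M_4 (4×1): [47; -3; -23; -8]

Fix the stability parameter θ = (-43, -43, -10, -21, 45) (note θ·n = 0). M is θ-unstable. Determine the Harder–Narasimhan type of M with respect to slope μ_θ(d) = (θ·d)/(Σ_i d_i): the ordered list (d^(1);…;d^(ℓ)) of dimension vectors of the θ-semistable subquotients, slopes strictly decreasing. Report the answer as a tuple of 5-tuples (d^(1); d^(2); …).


Barcode: M ≅ I[1,1], I[1,2], I[3,3]^3, I[4,5], I[5,5]^3. HN layers by μ_θ (4 steps, strictly decreasing):
  μ^(1)=45; μ^(2)=-10; μ^(3)=-21; μ^(4)=-43

((0, 0, 0, 0, 4); (0, 0, 3, 0, 0); (0, 0, 0, 1, 0); (2, 1, 0, 0, 0))


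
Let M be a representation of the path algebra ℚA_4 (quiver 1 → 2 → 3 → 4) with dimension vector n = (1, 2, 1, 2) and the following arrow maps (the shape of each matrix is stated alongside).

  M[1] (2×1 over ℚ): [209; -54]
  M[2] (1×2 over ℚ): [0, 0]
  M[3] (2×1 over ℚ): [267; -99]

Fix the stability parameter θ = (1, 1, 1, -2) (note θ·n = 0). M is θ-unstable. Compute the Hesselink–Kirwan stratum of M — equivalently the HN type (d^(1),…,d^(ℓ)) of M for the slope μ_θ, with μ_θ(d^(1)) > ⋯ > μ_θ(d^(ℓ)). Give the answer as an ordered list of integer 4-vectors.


Interval decomposition of M: I[1,2], I[2,2], I[3,4], I[4,4].
HN type (ℓ=3): μ^(1)=1; μ^(2)=-1/2; μ^(3)=-2

((1, 2, 0, 0); (0, 0, 1, 1); (0, 0, 0, 1))


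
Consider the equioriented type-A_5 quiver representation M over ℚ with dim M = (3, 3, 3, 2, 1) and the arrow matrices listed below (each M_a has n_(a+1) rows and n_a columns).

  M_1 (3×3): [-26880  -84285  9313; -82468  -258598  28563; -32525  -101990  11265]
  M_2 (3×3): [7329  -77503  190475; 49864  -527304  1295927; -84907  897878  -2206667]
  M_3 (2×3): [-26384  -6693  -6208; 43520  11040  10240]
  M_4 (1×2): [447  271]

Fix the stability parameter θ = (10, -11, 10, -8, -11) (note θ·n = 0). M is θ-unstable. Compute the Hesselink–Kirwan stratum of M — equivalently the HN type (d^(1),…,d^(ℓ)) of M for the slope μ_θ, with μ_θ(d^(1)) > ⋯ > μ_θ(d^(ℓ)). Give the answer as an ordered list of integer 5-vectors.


Interval decomposition of M: I[1,3]^2, I[1,5], I[4,4].
HN type (ℓ=4): μ^(1)=10; μ^(2)=-1/2; μ^(3)=-2; μ^(4)=-8

((0, 0, 2, 0, 0); (2, 2, 0, 0, 0); (1, 1, 1, 1, 1); (0, 0, 0, 1, 0))


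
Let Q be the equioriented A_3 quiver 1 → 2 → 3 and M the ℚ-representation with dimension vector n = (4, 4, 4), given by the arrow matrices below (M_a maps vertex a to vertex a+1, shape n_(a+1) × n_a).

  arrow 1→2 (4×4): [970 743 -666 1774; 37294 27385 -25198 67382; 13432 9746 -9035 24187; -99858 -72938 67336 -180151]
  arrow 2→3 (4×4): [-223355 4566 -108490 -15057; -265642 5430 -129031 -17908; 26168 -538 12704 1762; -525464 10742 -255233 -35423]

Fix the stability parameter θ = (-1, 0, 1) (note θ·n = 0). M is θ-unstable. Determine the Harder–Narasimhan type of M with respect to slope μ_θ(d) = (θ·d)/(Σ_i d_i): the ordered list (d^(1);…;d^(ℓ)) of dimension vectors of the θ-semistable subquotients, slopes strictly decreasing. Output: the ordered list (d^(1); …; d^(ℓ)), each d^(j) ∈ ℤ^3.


Barcode: M ≅ I[1,1], I[1,3]^3, I[2,3]. HN layers by μ_θ (3 steps, strictly decreasing):
  μ^(1)=1; μ^(2)=0; μ^(3)=-1

((0, 0, 4); (0, 4, 0); (4, 0, 0))


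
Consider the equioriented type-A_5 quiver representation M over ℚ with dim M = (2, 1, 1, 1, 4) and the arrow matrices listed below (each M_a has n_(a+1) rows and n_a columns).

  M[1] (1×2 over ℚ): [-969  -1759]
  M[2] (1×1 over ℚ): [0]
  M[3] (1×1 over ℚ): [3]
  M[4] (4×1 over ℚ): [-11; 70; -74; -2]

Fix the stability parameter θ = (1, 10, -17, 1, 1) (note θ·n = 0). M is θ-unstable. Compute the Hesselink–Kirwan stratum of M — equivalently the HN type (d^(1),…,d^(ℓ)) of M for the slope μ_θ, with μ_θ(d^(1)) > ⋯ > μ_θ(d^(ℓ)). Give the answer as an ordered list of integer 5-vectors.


Barcode: M ≅ I[1,1], I[1,2], I[3,5], I[5,5]^3. HN layers by μ_θ (3 steps, strictly decreasing):
  μ^(1)=10; μ^(2)=1; μ^(3)=-17

((0, 1, 0, 0, 0); (2, 0, 0, 1, 4); (0, 0, 1, 0, 0))


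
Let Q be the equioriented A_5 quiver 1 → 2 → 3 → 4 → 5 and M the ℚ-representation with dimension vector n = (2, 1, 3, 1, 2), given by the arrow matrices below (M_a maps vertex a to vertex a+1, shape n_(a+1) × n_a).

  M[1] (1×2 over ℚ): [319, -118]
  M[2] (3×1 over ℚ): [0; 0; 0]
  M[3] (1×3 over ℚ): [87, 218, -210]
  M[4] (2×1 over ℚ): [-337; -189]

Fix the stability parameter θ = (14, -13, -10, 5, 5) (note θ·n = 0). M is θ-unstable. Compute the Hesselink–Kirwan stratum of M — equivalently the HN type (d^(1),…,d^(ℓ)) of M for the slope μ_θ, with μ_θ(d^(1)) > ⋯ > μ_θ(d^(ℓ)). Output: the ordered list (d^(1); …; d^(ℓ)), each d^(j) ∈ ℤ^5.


Interval decomposition of M: I[1,1], I[1,2], I[3,3]^2, I[3,5], I[5,5].
HN type (ℓ=4): μ^(1)=14; μ^(2)=5; μ^(3)=1/2; μ^(4)=-10

((1, 0, 0, 0, 0); (0, 0, 0, 1, 2); (1, 1, 0, 0, 0); (0, 0, 3, 0, 0))


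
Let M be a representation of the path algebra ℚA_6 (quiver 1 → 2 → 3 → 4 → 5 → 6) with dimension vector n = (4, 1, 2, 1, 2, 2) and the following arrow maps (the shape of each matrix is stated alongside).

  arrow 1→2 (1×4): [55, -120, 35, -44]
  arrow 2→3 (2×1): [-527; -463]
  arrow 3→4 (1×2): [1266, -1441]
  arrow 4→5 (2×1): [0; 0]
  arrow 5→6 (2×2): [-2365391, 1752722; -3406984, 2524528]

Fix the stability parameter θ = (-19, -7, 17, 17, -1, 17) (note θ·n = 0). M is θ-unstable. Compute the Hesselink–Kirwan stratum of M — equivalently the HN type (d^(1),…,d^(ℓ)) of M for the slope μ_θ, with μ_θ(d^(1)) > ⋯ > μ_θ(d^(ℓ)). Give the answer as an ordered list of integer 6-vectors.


Barcode: M ≅ I[1,1]^3, I[1,4], I[3,3], I[5,5], I[5,6], I[6,6]. HN layers by μ_θ (4 steps, strictly decreasing):
  μ^(1)=17; μ^(2)=-1; μ^(3)=-7; μ^(4)=-19

((0, 0, 2, 1, 0, 2); (0, 0, 0, 0, 2, 0); (0, 1, 0, 0, 0, 0); (4, 0, 0, 0, 0, 0))


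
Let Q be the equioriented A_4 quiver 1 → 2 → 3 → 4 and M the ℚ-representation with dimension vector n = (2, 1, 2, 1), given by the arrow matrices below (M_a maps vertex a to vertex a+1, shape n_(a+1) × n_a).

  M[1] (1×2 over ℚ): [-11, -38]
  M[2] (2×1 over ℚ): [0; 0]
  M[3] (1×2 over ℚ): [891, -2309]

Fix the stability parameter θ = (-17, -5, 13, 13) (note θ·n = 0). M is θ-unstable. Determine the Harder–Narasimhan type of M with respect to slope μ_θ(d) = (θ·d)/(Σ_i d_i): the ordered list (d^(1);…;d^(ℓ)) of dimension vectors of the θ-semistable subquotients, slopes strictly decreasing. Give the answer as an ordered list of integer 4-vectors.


Via rank(M_{q-1}∘⋯∘M_p): M ≅ I[1,1], I[1,2], I[3,3], I[3,4].
μ_θ-semistable layers: μ^(1)=13; μ^(2)=-5; μ^(3)=-17

((0, 0, 2, 1); (0, 1, 0, 0); (2, 0, 0, 0))


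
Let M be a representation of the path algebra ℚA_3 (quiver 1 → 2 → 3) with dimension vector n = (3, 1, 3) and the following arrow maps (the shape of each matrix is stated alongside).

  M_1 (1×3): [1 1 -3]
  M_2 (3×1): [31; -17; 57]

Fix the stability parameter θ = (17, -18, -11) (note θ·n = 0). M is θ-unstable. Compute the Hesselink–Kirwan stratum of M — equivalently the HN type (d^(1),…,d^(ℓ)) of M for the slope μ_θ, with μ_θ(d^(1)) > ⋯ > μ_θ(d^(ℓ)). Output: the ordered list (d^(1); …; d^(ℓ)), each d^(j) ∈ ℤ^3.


Interval decomposition of M: I[1,1]^2, I[1,3], I[3,3]^2.
HN type (ℓ=3): μ^(1)=17; μ^(2)=-4; μ^(3)=-11

((2, 0, 0); (1, 1, 1); (0, 0, 2))


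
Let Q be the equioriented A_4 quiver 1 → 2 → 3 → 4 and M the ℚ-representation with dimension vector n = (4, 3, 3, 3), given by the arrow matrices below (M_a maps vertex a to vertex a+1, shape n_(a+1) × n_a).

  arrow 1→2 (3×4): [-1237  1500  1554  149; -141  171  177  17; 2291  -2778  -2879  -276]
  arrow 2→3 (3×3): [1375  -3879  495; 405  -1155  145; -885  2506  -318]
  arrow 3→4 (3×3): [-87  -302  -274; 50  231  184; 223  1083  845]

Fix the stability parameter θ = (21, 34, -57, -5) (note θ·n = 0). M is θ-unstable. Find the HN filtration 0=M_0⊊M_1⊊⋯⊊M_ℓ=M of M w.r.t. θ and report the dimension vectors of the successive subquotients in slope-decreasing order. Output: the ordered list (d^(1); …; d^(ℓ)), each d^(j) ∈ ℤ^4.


Via rank(M_{q-1}∘⋯∘M_p): M ≅ I[1,1], I[1,4]^3.
μ_θ-semistable layers: μ^(1)=21; μ^(2)=-7/4

((1, 0, 0, 0); (3, 3, 3, 3))


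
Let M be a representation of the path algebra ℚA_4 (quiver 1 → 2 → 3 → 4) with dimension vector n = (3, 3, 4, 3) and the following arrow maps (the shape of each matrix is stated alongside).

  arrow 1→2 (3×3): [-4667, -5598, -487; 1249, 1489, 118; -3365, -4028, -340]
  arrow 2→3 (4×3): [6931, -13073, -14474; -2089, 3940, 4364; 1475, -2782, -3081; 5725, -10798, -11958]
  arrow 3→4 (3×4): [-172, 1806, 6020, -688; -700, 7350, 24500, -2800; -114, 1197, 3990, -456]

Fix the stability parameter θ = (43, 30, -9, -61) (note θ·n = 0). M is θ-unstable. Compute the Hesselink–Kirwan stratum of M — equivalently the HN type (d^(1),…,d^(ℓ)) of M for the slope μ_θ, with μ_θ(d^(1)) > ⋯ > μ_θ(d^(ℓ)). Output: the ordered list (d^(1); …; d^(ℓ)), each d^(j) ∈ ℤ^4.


Barcode: M ≅ I[1,3]^2, I[1,4], I[3,3], I[4,4]^2. HN layers by μ_θ (4 steps, strictly decreasing):
  μ^(1)=64/3; μ^(2)=3/4; μ^(3)=-9; μ^(4)=-61

((2, 2, 2, 0); (1, 1, 1, 1); (0, 0, 1, 0); (0, 0, 0, 2))


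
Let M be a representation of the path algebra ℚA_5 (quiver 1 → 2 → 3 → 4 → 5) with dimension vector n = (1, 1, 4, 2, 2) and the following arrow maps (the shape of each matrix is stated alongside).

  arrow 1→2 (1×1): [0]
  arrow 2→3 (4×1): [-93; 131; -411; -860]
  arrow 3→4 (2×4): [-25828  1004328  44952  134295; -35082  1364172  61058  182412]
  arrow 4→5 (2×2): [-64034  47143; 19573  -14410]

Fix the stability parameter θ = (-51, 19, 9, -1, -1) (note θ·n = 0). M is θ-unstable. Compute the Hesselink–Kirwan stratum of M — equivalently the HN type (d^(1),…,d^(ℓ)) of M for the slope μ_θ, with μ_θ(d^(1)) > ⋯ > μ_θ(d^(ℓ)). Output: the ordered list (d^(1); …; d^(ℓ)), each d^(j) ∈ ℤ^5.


Interval decomposition of M: I[1,1], I[2,3], I[3,3], I[3,5]^2.
HN type (ℓ=4): μ^(1)=14; μ^(2)=9; μ^(3)=7/3; μ^(4)=-51

((0, 1, 1, 0, 0); (0, 0, 1, 0, 0); (0, 0, 2, 2, 2); (1, 0, 0, 0, 0))


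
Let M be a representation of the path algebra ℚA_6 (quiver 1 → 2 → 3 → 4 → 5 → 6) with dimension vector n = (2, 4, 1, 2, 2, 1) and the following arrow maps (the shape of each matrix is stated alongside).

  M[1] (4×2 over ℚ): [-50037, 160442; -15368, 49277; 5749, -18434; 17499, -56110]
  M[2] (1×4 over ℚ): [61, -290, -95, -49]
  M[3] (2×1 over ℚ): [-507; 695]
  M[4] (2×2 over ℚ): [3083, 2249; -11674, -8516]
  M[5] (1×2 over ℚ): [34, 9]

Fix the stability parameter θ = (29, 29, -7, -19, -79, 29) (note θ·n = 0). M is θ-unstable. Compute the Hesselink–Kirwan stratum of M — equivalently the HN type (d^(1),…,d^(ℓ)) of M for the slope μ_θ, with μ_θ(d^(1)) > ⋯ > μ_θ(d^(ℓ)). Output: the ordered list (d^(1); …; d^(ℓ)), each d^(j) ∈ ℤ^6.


Interval decomposition of M: I[1,2], I[1,6], I[2,2]^2, I[4,5].
HN type (ℓ=3): μ^(1)=29; μ^(2)=-47/5; μ^(3)=-49

((1, 3, 0, 0, 0, 1); (1, 1, 1, 1, 1, 0); (0, 0, 0, 1, 1, 0))


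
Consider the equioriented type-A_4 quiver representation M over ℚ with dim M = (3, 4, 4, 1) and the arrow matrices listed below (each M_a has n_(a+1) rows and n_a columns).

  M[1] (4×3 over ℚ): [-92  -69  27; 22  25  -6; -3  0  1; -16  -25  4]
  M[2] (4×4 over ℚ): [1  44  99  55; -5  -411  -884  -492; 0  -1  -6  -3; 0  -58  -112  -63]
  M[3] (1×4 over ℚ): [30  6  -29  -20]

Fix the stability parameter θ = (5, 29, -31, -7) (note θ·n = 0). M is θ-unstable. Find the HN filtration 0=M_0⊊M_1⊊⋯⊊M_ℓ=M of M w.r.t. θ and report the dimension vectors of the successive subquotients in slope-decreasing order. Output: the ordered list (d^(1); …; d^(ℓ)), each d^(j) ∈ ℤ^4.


Barcode: M ≅ I[1,3]^2, I[1,4], I[2,3]. HN layers by μ_θ (2 steps, strictly decreasing):
  μ^(1)=1; μ^(2)=-1

((2, 2, 2, 0); (1, 2, 2, 1))
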